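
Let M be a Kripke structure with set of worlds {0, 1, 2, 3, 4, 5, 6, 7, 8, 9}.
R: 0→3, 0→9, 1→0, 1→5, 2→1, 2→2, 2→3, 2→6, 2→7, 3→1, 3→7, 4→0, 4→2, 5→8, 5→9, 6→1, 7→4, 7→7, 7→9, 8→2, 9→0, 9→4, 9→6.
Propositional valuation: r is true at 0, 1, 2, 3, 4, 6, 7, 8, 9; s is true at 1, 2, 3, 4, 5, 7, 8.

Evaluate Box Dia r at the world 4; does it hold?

At 4: Box Dia r requires Dia r at every successor {0, 2}.
    At 0: Dia r requires r at some successor in {3, 9}.
      r holds at 3, so Dia r is true at 0.
    At 2: Dia r requires r at some successor in {1, 2, 3, 6, 7}.
      r holds at 1, so Dia r is true at 2.
So Box Dia r is true at 4.

Yes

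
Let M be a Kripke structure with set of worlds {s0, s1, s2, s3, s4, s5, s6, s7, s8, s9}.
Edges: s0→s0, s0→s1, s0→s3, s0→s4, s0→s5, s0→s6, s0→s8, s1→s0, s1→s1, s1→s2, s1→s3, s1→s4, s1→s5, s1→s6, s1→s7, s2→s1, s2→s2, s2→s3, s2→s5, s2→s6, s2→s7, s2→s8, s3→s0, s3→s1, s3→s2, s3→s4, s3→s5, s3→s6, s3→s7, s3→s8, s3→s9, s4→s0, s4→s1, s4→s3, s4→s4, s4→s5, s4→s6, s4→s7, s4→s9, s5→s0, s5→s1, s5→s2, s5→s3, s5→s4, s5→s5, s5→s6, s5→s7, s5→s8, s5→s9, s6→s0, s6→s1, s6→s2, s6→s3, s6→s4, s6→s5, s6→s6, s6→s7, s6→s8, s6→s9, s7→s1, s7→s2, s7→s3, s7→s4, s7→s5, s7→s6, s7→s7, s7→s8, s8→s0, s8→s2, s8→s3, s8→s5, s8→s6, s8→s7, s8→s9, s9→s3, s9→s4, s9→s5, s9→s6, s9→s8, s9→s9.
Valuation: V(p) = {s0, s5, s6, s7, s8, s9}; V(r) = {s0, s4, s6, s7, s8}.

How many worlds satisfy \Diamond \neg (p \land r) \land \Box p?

0

Let φ = \Diamond \neg (p \land r) \land \Box p. Evaluate φ at each world:
  s0 (successors {s0, s1, s3, s4, s5, s6, s8}): φ is false.
  s1 (successors {s0, s1, s2, s3, s4, s5, s6, s7}): φ is false.
  s2 (successors {s1, s2, s3, s5, s6, s7, s8}): φ is false.
  s3 (successors {s0, s1, s2, s4, s5, s6, s7, s8, s9}): φ is false.
  s4 (successors {s0, s1, s3, s4, s5, s6, s7, s9}): φ is false.
  s5 (successors {s0, s1, s2, s3, s4, s5, s6, s7, s8, s9}): φ is false.
  s6 (successors {s0, s1, s2, s3, s4, s5, s6, s7, s8, s9}): φ is false.
  s7 (successors {s1, s2, s3, s4, s5, s6, s7, s8}): φ is false.
  s8 (successors {s0, s2, s3, s5, s6, s7, s9}): φ is false.
  s9 (successors {s3, s4, s5, s6, s8, s9}): φ is false.
For instance, at s3:
  At s3: \Diamond \neg (p \land r) is true, \Box p is false, so \Diamond \neg (p \land r) \land \Box p is false.
    At s3: \Diamond \neg (p \land r) requires \neg (p \land r) at some successor in {s0, s1, s2, s4, s5, s6, s7, s8, s9}.
      \neg (p \land r) holds at s1, so \Diamond \neg (p \land r) is true at s3.
    At s3: \Box p requires p at every successor {s0, s1, s2, s4, s5, s6, s7, s8, s9}.
      p fails at s1, so \Box p is false at s3.
Satisfying worlds: none.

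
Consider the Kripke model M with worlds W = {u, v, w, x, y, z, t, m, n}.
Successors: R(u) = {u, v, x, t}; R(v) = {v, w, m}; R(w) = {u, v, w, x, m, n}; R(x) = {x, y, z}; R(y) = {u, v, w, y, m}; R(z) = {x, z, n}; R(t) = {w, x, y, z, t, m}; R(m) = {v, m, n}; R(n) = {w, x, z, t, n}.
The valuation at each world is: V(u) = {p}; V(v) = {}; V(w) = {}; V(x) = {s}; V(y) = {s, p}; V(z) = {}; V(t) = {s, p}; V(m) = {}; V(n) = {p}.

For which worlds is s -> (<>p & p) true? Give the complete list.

Let φ = s -> (<>p & p). Evaluate φ at each world:
  u (successors {u, v, x, t}): φ is true.
  v (successors {v, w, m}): φ is true.
  w (successors {u, v, w, x, m, n}): φ is true.
  x (successors {x, y, z}): φ is false.
  y (successors {u, v, w, y, m}): φ is true.
  z (successors {x, z, n}): φ is true.
  t (successors {w, x, y, z, t, m}): φ is true.
  m (successors {v, m, n}): φ is true.
  n (successors {w, x, z, t, n}): φ is true.
For instance, at m:
  At m: s is false, <>p & p is false, so s -> (<>p & p) is true.
    At m: <>p is true, p is false, so <>p & p is false.
      At m: <>p requires p at some successor in {v, m, n}.
        p holds at n, so <>p is true at m.
Satisfying worlds: {u, v, w, y, z, t, m, n}

u, v, w, y, z, t, m, n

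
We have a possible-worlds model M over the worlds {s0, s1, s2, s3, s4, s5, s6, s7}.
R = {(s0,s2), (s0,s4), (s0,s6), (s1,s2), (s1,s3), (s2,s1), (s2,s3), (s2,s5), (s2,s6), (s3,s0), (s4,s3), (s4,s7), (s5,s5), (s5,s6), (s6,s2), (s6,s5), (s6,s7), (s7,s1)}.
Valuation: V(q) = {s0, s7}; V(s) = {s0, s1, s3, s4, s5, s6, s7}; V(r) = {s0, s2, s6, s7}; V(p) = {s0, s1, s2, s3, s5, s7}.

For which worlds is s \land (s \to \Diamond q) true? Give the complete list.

s3, s4, s6

Recall that \Diamond ψ holds at a world iff ψ holds at some accessible world.
Let φ = s \land (s \to \Diamond q). Evaluate φ at each world:
  s0 (successors {s2, s4, s6}): φ is false.
  s1 (successors {s2, s3}): φ is false.
  s2 (successors {s1, s3, s5, s6}): φ is false.
  s3 (successors {s0}): φ is true.
  s4 (successors {s3, s7}): φ is true.
  s5 (successors {s5, s6}): φ is false.
  s6 (successors {s2, s5, s7}): φ is true.
  s7 (successors {s1}): φ is false.
For instance, at s3:
  At s3: s is true, s \to \Diamond q is true, so s \land (s \to \Diamond q) is true.
    At s3: s is true, \Diamond q is true, so s \to \Diamond q is true.
      At s3: \Diamond q requires q at some successor in {s0}.
        q holds at s0, so \Diamond q is true at s3.
Satisfying worlds: {s3, s4, s6}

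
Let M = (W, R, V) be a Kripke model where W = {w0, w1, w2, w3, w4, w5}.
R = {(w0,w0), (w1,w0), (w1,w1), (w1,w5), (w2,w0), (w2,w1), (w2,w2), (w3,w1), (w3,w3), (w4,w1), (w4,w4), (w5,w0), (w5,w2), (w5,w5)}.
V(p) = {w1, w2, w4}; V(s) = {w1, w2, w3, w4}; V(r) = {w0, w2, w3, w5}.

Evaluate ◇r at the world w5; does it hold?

At w5: ◇r requires r at some successor in {w0, w2, w5}.
  r holds at w0, so ◇r is true at w5.

Yes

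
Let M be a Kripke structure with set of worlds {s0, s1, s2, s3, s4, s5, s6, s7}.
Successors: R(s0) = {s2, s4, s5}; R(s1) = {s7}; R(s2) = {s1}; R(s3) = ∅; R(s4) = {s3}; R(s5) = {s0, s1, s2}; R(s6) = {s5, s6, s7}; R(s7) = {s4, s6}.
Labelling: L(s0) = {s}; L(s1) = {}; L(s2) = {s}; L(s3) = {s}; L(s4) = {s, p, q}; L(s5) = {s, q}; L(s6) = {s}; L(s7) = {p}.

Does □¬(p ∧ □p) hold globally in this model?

Let φ = □¬(p ∧ □p). Evaluate φ at each world:
  s0 (successors {s2, s4, s5}): φ is true.
  s1 (successors {s7}): φ is true.
  s2 (successors {s1}): φ is true.
  s3 (successors ∅): φ is true.
  s4 (successors {s3}): φ is true.
  s5 (successors {s0, s1, s2}): φ is true.
  s6 (successors {s5, s6, s7}): φ is true.
  s7 (successors {s4, s6}): φ is true.
For instance, at s2:
  At s2: □¬(p ∧ □p) requires ¬(p ∧ □p) at every successor {s1}.
      At s1: p ∧ □p is false, so ¬(p ∧ □p) is true.
  So □¬(p ∧ □p) is true at s2.

Yes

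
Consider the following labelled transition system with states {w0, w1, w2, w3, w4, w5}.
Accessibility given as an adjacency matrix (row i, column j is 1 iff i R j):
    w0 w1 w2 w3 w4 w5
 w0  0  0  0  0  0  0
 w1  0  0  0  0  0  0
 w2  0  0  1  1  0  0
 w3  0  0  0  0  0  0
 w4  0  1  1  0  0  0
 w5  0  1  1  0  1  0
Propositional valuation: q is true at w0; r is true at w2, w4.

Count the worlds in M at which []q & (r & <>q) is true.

0

Let φ = []q & (r & <>q). Evaluate φ at each world:
  w0 (successors ∅): φ is false.
  w1 (successors ∅): φ is false.
  w2 (successors {w2, w3}): φ is false.
  w3 (successors ∅): φ is false.
  w4 (successors {w1, w2}): φ is false.
  w5 (successors {w1, w2, w4}): φ is false.
For instance, at w4:
  At w4: []q is false, r & <>q is false, so []q & (r & <>q) is false.
    At w4: []q requires q at every successor {w1, w2}.
      q fails at w1, so []q is false at w4.
    At w4: r is true, <>q is false, so r & <>q is false.
      At w4: <>q requires q at some successor in {w1, w2}.
        At w1: q is false.
        At w2: q is false.
      So <>q is false at w4.
Satisfying worlds: none.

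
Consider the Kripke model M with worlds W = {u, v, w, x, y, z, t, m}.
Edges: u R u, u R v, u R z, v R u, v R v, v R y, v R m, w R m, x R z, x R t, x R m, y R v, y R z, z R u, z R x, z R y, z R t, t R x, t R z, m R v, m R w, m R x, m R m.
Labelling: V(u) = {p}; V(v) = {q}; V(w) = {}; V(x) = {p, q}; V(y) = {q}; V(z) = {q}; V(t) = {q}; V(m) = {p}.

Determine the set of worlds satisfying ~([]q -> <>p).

Let φ = ~([]q -> <>p). Evaluate φ at each world:
  u (successors {u, v, z}): φ is false.
  v (successors {u, v, y, m}): φ is false.
  w (successors {m}): φ is false.
  x (successors {z, t, m}): φ is false.
  y (successors {v, z}): φ is true.
  z (successors {u, x, y, t}): φ is false.
  t (successors {x, z}): φ is false.
  m (successors {v, w, x, m}): φ is false.
For instance, at m:
  At m: []q -> <>p is true, so ~([]q -> <>p) is false.
    At m: []q is false, <>p is true, so []q -> <>p is true.
      At m: []q requires q at every successor {v, w, x, m}.
        q fails at w, so []q is false at m.
      At m: <>p requires p at some successor in {v, w, x, m}.
        p holds at x, so <>p is true at m.
Satisfying worlds: {y}

y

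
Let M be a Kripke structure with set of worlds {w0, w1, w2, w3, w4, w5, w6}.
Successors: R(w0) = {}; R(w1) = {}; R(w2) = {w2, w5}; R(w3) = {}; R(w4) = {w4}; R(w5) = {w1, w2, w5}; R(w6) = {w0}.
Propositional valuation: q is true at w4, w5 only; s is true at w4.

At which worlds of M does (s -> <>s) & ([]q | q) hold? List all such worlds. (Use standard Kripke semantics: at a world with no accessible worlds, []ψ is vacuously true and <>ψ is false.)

w0, w1, w3, w4, w5

Let φ = (s -> <>s) & ([]q | q). Evaluate φ at each world:
  w0 (successors ∅): φ is true.
  w1 (successors ∅): φ is true.
  w2 (successors {w2, w5}): φ is false.
  w3 (successors ∅): φ is true.
  w4 (successors {w4}): φ is true.
  w5 (successors {w1, w2, w5}): φ is true.
  w6 (successors {w0}): φ is false.
For instance, at w2:
  At w2: s -> <>s is true, []q | q is false, so (s -> <>s) & ([]q | q) is false.
    At w2: s is false, <>s is false, so s -> <>s is true.
      At w2: <>s requires s at some successor in {w2, w5}.
        At w2: s is false.
        At w5: s is false.
      So <>s is false at w2.
    At w2: []q is false, q is false, so []q | q is false.
      At w2: []q requires q at every successor {w2, w5}.
        q fails at w2, so []q is false at w2.
Satisfying worlds: {w0, w1, w3, w4, w5}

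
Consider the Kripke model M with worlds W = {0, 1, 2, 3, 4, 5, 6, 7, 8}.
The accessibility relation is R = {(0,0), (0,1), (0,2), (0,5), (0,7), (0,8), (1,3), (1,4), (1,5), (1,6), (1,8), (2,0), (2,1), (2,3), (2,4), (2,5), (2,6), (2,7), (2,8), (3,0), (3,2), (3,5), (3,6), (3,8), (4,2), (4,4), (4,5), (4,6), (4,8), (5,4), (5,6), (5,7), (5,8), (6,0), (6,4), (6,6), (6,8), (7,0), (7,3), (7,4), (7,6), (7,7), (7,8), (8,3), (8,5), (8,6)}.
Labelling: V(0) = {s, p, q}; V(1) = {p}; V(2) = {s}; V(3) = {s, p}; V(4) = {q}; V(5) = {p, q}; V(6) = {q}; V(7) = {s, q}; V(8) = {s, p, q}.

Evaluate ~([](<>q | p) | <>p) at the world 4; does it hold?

At 4: [](<>q | p) | <>p is true, so ~([](<>q | p) | <>p) is false.
  At 4: [](<>q | p) is true, <>p is true, so [](<>q | p) | <>p is true.
    At 4: [](<>q | p) requires <>q | p at every successor {2, 4, 5, 6, 8}.
      At 2: <>q | p is true.
      At 4: <>q | p is true.
      At 5: <>q | p is true.
      At 6: <>q | p is true.
      At 8: <>q | p is true.
    So [](<>q | p) is true at 4.
    At 4: <>p requires p at some successor in {2, 4, 5, 6, 8}.
      p holds at 5, so <>p is true at 4.

No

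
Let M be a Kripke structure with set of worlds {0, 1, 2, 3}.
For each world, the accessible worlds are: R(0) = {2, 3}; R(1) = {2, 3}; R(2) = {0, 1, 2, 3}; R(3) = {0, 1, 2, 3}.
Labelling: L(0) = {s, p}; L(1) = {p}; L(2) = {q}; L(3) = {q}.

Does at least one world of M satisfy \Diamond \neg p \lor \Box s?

Recall that \Box ψ holds at a world iff ψ holds at every accessible world, and \Diamond ψ holds iff ψ holds at some accessible world.
Let φ = \Diamond \neg p \lor \Box s. Evaluate φ at each world:
  0 (successors {2, 3}): φ is true.
  1 (successors {2, 3}): φ is true.
  2 (successors {0, 1, 2, 3}): φ is true.
  3 (successors {0, 1, 2, 3}): φ is true.
Detail at 0 (witness):
  At 0: \Diamond \neg p is true, \Box s is false, so \Diamond \neg p \lor \Box s is true.
    At 0: \Diamond \neg p requires \neg p at some successor in {2, 3}.
      \neg p holds at 2, so \Diamond \neg p is true at 0.
    At 0: \Box s requires s at every successor {2, 3}.
      s fails at 2, so \Box s is false at 0.

Yes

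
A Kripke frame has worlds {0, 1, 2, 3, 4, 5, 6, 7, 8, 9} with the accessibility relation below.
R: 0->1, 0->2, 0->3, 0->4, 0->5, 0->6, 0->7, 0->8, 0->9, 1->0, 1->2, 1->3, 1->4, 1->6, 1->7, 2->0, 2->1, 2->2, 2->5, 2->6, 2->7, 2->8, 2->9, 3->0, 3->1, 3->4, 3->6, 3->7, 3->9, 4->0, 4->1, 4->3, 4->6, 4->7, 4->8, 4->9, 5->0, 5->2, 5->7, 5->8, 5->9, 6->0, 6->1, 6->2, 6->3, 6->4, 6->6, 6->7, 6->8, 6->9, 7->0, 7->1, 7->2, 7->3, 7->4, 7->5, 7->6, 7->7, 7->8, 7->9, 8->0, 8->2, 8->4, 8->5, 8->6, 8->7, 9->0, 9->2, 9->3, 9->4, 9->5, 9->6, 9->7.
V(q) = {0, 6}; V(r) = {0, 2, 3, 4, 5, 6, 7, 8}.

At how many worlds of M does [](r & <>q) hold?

Let φ = [](r & <>q). Evaluate φ at each world:
  0 (successors {1, 2, 3, 4, 5, 6, 7, 8, 9}): φ is false.
  1 (successors {0, 2, 3, 4, 6, 7}): φ is true.
  2 (successors {0, 1, 2, 5, 6, 7, 8, 9}): φ is false.
  3 (successors {0, 1, 4, 6, 7, 9}): φ is false.
  4 (successors {0, 1, 3, 6, 7, 8, 9}): φ is false.
  5 (successors {0, 2, 7, 8, 9}): φ is false.
  6 (successors {0, 1, 2, 3, 4, 6, 7, 8, 9}): φ is false.
  7 (successors {0, 1, 2, 3, 4, 5, 6, 7, 8, 9}): φ is false.
  8 (successors {0, 2, 4, 5, 6, 7}): φ is true.
  9 (successors {0, 2, 3, 4, 5, 6, 7}): φ is true.
For instance, at 9:
  At 9: [](r & <>q) requires r & <>q at every successor {0, 2, 3, 4, 5, 6, 7}.
    At 0: r & <>q is true.
    At 2: r & <>q is true.
    At 3: r & <>q is true.
    At 4: r & <>q is true.
    At 5: r & <>q is true.
    At 6: r & <>q is true.
    At 7: r & <>q is true.
  So [](r & <>q) is true at 9.
Satisfying worlds: {1, 8, 9}

3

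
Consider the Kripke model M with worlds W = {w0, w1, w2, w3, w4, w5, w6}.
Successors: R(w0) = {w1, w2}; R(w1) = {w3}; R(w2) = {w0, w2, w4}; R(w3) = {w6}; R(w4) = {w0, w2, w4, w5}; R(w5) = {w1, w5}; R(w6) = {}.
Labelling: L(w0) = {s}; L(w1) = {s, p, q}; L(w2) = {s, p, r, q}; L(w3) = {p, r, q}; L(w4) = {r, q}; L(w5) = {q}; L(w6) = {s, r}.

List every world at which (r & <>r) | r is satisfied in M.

Recall that <>ψ holds at a world iff ψ holds at some accessible world.
Let φ = (r & <>r) | r. Evaluate φ at each world:
  w0 (successors {w1, w2}): φ is false.
  w1 (successors {w3}): φ is false.
  w2 (successors {w0, w2, w4}): φ is true.
  w3 (successors {w6}): φ is true.
  w4 (successors {w0, w2, w4, w5}): φ is true.
  w5 (successors {w1, w5}): φ is false.
  w6 (successors ∅): φ is true.
For instance, at w2:
  At w2: r & <>r is true, r is true, so (r & <>r) | r is true.
    At w2: r is true, <>r is true, so r & <>r is true.
      At w2: <>r requires r at some successor in {w0, w2, w4}.
        r holds at w2, so <>r is true at w2.
Satisfying worlds: {w2, w3, w4, w6}

w2, w3, w4, w6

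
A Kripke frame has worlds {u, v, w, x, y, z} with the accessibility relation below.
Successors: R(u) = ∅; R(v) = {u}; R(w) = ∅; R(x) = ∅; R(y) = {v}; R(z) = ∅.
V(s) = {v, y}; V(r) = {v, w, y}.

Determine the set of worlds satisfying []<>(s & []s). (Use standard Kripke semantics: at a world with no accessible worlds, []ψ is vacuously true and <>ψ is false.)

Let φ = []<>(s & []s). Evaluate φ at each world:
  u (successors ∅): φ is true.
  v (successors {u}): φ is false.
  w (successors ∅): φ is true.
  x (successors ∅): φ is true.
  y (successors {v}): φ is false.
  z (successors ∅): φ is true.
For instance, at v:
  At v: []<>(s & []s) requires <>(s & []s) at every successor {u}.
    <>(s & []s) fails at u, so []<>(s & []s) is false at v.
      At u: no accessible worlds, so <>(s & []s) is false.
Satisfying worlds: {u, w, x, z}

u, w, x, z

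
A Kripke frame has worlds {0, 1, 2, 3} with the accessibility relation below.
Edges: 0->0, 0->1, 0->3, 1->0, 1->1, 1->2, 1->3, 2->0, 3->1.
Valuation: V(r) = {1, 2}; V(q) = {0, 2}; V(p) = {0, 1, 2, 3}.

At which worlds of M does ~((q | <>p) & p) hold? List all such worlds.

Recall that <>ψ holds at a world iff ψ holds at some accessible world.
Let φ = ~((q | <>p) & p). Evaluate φ at each world:
  0 (successors {0, 1, 3}): φ is false.
  1 (successors {0, 1, 2, 3}): φ is false.
  2 (successors {0}): φ is false.
  3 (successors {1}): φ is false.
For instance, at 1:
  At 1: (q | <>p) & p is true, so ~((q | <>p) & p) is false.
    At 1: q | <>p is true, p is true, so (q | <>p) & p is true.
      At 1: q is false, <>p is true, so q | <>p is true.
Satisfying worlds: none.

none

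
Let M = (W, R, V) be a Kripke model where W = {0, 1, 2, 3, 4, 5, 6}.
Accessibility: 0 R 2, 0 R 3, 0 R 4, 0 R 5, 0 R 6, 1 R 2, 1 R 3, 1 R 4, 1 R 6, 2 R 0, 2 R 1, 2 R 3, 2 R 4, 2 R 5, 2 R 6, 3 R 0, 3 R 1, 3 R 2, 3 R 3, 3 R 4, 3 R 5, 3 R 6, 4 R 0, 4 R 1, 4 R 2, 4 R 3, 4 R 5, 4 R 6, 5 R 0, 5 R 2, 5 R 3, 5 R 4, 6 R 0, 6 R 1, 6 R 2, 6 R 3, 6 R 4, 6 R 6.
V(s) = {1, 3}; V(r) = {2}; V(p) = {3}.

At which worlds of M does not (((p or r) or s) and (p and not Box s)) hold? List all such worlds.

Recall that Box ψ holds at a world iff ψ holds at every accessible world, and Dia ψ holds iff ψ holds at some accessible world.
Let φ = not (((p or r) or s) and (p and not Box s)). Evaluate φ at each world:
  0 (successors {2, 3, 4, 5, 6}): φ is true.
  1 (successors {2, 3, 4, 6}): φ is true.
  2 (successors {0, 1, 3, 4, 5, 6}): φ is true.
  3 (successors {0, 1, 2, 3, 4, 5, 6}): φ is false.
  4 (successors {0, 1, 2, 3, 5, 6}): φ is true.
  5 (successors {0, 2, 3, 4}): φ is true.
  6 (successors {0, 1, 2, 3, 4, 6}): φ is true.
For instance, at 2:
  At 2: ((p or r) or s) and (p and not Box s) is false, so not (((p or r) or s) and (p and not Box s)) is true.
    At 2: (p or r) or s is true, p and not Box s is false, so ((p or r) or s) and (p and not Box s) is false.
      At 2: p is false, not Box s is true, so p and not Box s is false.
Satisfying worlds: {0, 1, 2, 4, 5, 6}

0, 1, 2, 4, 5, 6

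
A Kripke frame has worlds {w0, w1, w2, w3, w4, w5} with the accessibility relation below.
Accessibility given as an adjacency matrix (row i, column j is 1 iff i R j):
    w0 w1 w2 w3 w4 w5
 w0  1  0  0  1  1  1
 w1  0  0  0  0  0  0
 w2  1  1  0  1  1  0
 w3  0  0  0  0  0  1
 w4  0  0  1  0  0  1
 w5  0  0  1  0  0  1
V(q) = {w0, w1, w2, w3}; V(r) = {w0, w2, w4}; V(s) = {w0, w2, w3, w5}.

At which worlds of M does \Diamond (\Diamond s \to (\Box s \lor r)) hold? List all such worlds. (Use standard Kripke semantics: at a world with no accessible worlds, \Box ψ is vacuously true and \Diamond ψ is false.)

Recall that \Box ψ holds at a world iff ψ holds at every accessible world, and \Diamond ψ holds iff ψ holds at some accessible world.
Let φ = \Diamond (\Diamond s \to (\Box s \lor r)). Evaluate φ at each world:
  w0 (successors {w0, w3, w4, w5}): φ is true.
  w1 (successors ∅): φ is false.
  w2 (successors {w0, w1, w3, w4}): φ is true.
  w3 (successors {w5}): φ is true.
  w4 (successors {w2, w5}): φ is true.
  w5 (successors {w2, w5}): φ is true.
For instance, at w2:
  At w2: \Diamond (\Diamond s \to (\Box s \lor r)) requires \Diamond s \to (\Box s \lor r) at some successor in {w0, w1, w3, w4}.
    \Diamond s \to (\Box s \lor r) holds at w0, so \Diamond (\Diamond s \to (\Box s \lor r)) is true at w2.
      At w0: \Diamond s is true, \Box s \lor r is true, so \Diamond s \to (\Box s \lor r) is true.
Satisfying worlds: {w0, w2, w3, w4, w5}

w0, w2, w3, w4, w5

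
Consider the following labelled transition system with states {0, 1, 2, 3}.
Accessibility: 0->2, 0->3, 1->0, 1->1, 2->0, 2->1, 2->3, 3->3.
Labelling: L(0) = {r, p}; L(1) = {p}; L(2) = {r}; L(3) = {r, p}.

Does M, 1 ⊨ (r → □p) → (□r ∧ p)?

At 1: r → □p is true, □r ∧ p is false, so (r → □p) → (□r ∧ p) is false.
  At 1: r is false, □p is true, so r → □p is true.
    At 1: □p requires p at every successor {0, 1}.
      At 0: p is true.
      At 1: p is true.
    So □p is true at 1.
  At 1: □r is false, p is true, so □r ∧ p is false.
    At 1: □r requires r at every successor {0, 1}.
      r fails at 1, so □r is false at 1.

No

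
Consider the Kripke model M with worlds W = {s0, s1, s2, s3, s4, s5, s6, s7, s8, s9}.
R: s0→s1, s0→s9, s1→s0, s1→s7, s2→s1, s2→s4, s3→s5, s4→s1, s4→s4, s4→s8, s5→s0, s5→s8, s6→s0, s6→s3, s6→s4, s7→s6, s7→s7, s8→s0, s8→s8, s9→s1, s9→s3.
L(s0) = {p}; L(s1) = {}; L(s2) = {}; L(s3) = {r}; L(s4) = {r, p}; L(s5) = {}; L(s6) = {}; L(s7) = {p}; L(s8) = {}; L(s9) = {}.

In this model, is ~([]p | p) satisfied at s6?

At s6: []p | p is false, so ~([]p | p) is true.
  At s6: []p is false, p is false, so []p | p is false.
    At s6: []p requires p at every successor {s0, s3, s4}.
      p fails at s3, so []p is false at s6.

Yes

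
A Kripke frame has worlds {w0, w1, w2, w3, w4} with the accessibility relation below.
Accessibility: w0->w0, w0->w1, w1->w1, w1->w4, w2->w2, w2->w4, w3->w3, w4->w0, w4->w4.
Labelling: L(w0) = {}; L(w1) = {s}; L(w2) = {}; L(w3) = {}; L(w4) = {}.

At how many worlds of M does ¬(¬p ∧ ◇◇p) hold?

Recall that ◇ψ holds at a world iff ψ holds at some accessible world.
Let φ = ¬(¬p ∧ ◇◇p). Evaluate φ at each world:
  w0 (successors {w0, w1}): φ is true.
  w1 (successors {w1, w4}): φ is true.
  w2 (successors {w2, w4}): φ is true.
  w3 (successors {w3}): φ is true.
  w4 (successors {w0, w4}): φ is true.
For instance, at w1:
  At w1: ¬p ∧ ◇◇p is false, so ¬(¬p ∧ ◇◇p) is true.
    At w1: ¬p is true, ◇◇p is false, so ¬p ∧ ◇◇p is false.
      At w1: ◇◇p requires ◇p at some successor in {w1, w4}.
        At w1: ◇p is false.
        At w4: ◇p is false.
      So ◇◇p is false at w1.
Satisfying worlds: {w0, w1, w2, w3, w4}

5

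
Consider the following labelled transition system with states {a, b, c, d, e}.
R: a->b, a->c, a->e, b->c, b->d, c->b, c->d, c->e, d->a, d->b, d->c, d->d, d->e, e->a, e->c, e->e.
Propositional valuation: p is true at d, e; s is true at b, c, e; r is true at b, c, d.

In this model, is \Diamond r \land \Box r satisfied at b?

At b: \Diamond r is true, \Box r is true, so \Diamond r \land \Box r is true.
  At b: \Diamond r requires r at some successor in {c, d}.
    r holds at c, so \Diamond r is true at b.
  At b: \Box r requires r at every successor {c, d}.
    At c: r is true.
    At d: r is true.
  So \Box r is true at b.

Yes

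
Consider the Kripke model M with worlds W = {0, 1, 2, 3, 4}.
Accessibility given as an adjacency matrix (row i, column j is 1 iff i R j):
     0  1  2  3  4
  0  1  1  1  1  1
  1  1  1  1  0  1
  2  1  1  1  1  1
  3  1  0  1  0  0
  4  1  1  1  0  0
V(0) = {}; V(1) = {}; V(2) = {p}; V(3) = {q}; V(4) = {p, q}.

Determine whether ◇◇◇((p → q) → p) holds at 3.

At 3: ◇◇◇((p → q) → p) requires ◇◇((p → q) → p) at some successor in {0, 2}.
  ◇◇((p → q) → p) holds at 0, so ◇◇◇((p → q) → p) is true at 3.
    At 0: ◇◇((p → q) → p) requires ◇((p → q) → p) at some successor in {0, 1, 2, 3, 4}.
      ◇((p → q) → p) holds at 0, so ◇◇((p → q) → p) is true at 0.

Yes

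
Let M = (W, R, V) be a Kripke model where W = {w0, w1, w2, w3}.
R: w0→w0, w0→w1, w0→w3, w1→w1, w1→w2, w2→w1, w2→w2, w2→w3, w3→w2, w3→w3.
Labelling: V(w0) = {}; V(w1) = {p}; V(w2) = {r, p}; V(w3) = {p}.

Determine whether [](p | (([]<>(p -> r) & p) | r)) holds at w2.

At w2: [](p | (([]<>(p -> r) & p) | r)) requires p | (([]<>(p -> r) & p) | r) at every successor {w1, w2, w3}.
    At w1: p is true, ([]<>(p -> r) & p) | r is true, so p | (([]<>(p -> r) & p) | r) is true.
      At w1: []<>(p -> r) & p is true, r is false, so ([]<>(p -> r) & p) | r is true.
    At w2: p is true, ([]<>(p -> r) & p) | r is true, so p | (([]<>(p -> r) & p) | r) is true.
      At w2: []<>(p -> r) & p is true, r is true, so ([]<>(p -> r) & p) | r is true.
    At w3: p is true, ([]<>(p -> r) & p) | r is true, so p | (([]<>(p -> r) & p) | r) is true.
      At w3: []<>(p -> r) & p is true, r is false, so ([]<>(p -> r) & p) | r is true.
So [](p | (([]<>(p -> r) & p) | r)) is true at w2.

Yes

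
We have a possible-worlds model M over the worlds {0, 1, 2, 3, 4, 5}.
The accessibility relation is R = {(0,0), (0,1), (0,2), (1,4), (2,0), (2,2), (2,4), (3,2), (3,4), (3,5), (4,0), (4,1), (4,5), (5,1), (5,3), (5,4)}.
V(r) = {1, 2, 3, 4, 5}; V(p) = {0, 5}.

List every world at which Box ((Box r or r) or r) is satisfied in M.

1, 3, 5

Let φ = Box ((Box r or r) or r). Evaluate φ at each world:
  0 (successors {0, 1, 2}): φ is false.
  1 (successors {4}): φ is true.
  2 (successors {0, 2, 4}): φ is false.
  3 (successors {2, 4, 5}): φ is true.
  4 (successors {0, 1, 5}): φ is false.
  5 (successors {1, 3, 4}): φ is true.
For instance, at 3:
  At 3: Box ((Box r or r) or r) requires (Box r or r) or r at every successor {2, 4, 5}.
      At 2: Box r or r is true, r is true, so (Box r or r) or r is true.
      At 4: Box r or r is true, r is true, so (Box r or r) or r is true.
      At 5: Box r or r is true, r is true, so (Box r or r) or r is true.
  So Box ((Box r or r) or r) is true at 3.
Satisfying worlds: {1, 3, 5}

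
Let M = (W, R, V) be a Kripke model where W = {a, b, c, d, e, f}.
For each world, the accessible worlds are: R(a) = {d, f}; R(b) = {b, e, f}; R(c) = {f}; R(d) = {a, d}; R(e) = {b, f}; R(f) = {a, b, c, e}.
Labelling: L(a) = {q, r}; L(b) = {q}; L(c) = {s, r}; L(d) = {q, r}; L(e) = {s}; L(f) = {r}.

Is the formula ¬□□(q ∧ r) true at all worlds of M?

Let φ = ¬□□(q ∧ r). Evaluate φ at each world:
  a (successors {d, f}): φ is true.
  b (successors {b, e, f}): φ is true.
  c (successors {f}): φ is true.
  d (successors {a, d}): φ is true.
  e (successors {b, f}): φ is true.
  f (successors {a, b, c, e}): φ is true.
For instance, at c:
  At c: □□(q ∧ r) is false, so ¬□□(q ∧ r) is true.
    At c: □□(q ∧ r) requires □(q ∧ r) at every successor {f}.
      □(q ∧ r) fails at f, so □□(q ∧ r) is false at c.

Yes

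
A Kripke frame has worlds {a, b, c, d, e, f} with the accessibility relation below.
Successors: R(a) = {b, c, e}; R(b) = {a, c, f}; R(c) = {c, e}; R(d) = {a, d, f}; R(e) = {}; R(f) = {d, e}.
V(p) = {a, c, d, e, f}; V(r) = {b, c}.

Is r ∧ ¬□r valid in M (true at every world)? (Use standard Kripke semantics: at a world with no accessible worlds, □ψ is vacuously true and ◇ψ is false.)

No

Let φ = r ∧ ¬□r. Evaluate φ at each world:
  a (successors {b, c, e}): φ is false.
  b (successors {a, c, f}): φ is true.
  c (successors {c, e}): φ is true.
  d (successors {a, d, f}): φ is false.
  e (successors ∅): φ is false.
  f (successors {d, e}): φ is false.
Detail at a (counterexample):
  At a: r is false, ¬□r is true, so r ∧ ¬□r is false.
    At a: □r is false, so ¬□r is true.
      At a: □r requires r at every successor {b, c, e}.
        r fails at e, so □r is false at a.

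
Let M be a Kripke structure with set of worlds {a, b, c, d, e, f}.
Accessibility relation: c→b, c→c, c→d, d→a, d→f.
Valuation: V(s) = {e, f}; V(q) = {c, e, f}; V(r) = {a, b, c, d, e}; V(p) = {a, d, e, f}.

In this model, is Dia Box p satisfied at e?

At e: no accessible worlds, so Dia Box p is false.

No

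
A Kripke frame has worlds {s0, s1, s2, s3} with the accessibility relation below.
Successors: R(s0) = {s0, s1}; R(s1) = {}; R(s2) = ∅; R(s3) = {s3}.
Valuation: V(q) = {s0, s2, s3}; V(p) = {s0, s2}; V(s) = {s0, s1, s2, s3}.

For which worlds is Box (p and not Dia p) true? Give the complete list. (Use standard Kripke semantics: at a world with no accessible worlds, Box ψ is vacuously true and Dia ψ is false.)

Let φ = Box (p and not Dia p). Evaluate φ at each world:
  s0 (successors {s0, s1}): φ is false.
  s1 (successors ∅): φ is true.
  s2 (successors ∅): φ is true.
  s3 (successors {s3}): φ is false.
For instance, at s3:
  At s3: Box (p and not Dia p) requires p and not Dia p at every successor {s3}.
    p and not Dia p fails at s3, so Box (p and not Dia p) is false at s3.
      At s3: p is false, not Dia p is true, so p and not Dia p is false.
Satisfying worlds: {s1, s2}

s1, s2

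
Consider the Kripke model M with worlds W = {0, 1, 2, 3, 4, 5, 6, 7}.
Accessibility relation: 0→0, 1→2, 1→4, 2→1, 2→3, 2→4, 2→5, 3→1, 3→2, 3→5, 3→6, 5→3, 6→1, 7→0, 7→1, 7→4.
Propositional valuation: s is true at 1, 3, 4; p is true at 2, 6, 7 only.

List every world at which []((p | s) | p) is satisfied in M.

Recall that []ψ holds at a world iff ψ holds at every accessible world, and <>ψ holds iff ψ holds at some accessible world.
Let φ = []((p | s) | p). Evaluate φ at each world:
  0 (successors {0}): φ is false.
  1 (successors {2, 4}): φ is true.
  2 (successors {1, 3, 4, 5}): φ is false.
  3 (successors {1, 2, 5, 6}): φ is false.
  4 (successors ∅): φ is true.
  5 (successors {3}): φ is true.
  6 (successors {1}): φ is true.
  7 (successors {0, 1, 4}): φ is false.
For instance, at 3:
  At 3: []((p | s) | p) requires (p | s) | p at every successor {1, 2, 5, 6}.
    (p | s) | p fails at 5, so []((p | s) | p) is false at 3.
Satisfying worlds: {1, 4, 5, 6}

1, 4, 5, 6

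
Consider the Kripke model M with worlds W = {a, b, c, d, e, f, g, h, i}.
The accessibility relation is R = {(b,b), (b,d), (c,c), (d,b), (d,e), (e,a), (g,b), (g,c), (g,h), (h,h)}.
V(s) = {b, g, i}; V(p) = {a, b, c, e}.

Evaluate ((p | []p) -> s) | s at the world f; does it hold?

At f: (p | []p) -> s is false, s is false, so ((p | []p) -> s) | s is false.
  At f: p | []p is true, s is false, so (p | []p) -> s is false.
    At f: p is false, []p is true, so p | []p is true.
      At f: no accessible worlds, so []p holds vacuously.

No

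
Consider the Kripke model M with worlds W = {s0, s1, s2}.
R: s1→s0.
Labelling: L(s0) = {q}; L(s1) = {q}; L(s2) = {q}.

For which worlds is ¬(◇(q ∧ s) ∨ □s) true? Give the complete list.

Let φ = ¬(◇(q ∧ s) ∨ □s). Evaluate φ at each world:
  s0 (successors ∅): φ is false.
  s1 (successors {s0}): φ is true.
  s2 (successors ∅): φ is false.
For instance, at s1:
  At s1: ◇(q ∧ s) ∨ □s is false, so ¬(◇(q ∧ s) ∨ □s) is true.
    At s1: ◇(q ∧ s) is false, □s is false, so ◇(q ∧ s) ∨ □s is false.
      At s1: ◇(q ∧ s) requires q ∧ s at some successor in {s0}.
        At s0: q ∧ s is false.
      So ◇(q ∧ s) is false at s1.
      At s1: □s requires s at every successor {s0}.
        s fails at s0, so □s is false at s1.
Satisfying worlds: {s1}

s1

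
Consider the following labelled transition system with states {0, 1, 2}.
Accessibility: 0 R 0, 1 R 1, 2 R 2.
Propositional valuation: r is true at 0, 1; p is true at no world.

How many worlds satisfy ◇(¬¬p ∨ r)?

2

Let φ = ◇(¬¬p ∨ r). Evaluate φ at each world:
  0 (successors {0}): φ is true.
  1 (successors {1}): φ is true.
  2 (successors {2}): φ is false.
For instance, at 0:
  At 0: ◇(¬¬p ∨ r) requires ¬¬p ∨ r at some successor in {0}.
    ¬¬p ∨ r holds at 0, so ◇(¬¬p ∨ r) is true at 0.
Satisfying worlds: {0, 1}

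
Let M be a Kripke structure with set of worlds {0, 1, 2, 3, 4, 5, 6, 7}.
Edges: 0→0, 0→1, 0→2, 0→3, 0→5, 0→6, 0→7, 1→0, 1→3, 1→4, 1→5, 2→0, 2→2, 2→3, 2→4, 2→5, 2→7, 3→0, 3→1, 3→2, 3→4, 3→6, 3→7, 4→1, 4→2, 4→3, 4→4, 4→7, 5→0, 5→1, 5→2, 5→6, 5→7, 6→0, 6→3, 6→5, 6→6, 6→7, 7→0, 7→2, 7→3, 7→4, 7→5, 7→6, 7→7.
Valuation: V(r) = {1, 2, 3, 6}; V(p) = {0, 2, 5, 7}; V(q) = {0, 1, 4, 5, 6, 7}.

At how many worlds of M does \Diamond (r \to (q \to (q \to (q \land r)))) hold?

Let φ = \Diamond (r \to (q \to (q \to (q \land r)))). Evaluate φ at each world:
  0 (successors {0, 1, 2, 3, 5, 6, 7}): φ is true.
  1 (successors {0, 3, 4, 5}): φ is true.
  2 (successors {0, 2, 3, 4, 5, 7}): φ is true.
  3 (successors {0, 1, 2, 4, 6, 7}): φ is true.
  4 (successors {1, 2, 3, 4, 7}): φ is true.
  5 (successors {0, 1, 2, 6, 7}): φ is true.
  6 (successors {0, 3, 5, 6, 7}): φ is true.
  7 (successors {0, 2, 3, 4, 5, 6, 7}): φ is true.
For instance, at 5:
  At 5: \Diamond (r \to (q \to (q \to (q \land r)))) requires r \to (q \to (q \to (q \land r))) at some successor in {0, 1, 2, 6, 7}.
    r \to (q \to (q \to (q \land r))) holds at 0, so \Diamond (r \to (q \to (q \to (q \land r)))) is true at 5.
Satisfying worlds: {0, 1, 2, 3, 4, 5, 6, 7}

8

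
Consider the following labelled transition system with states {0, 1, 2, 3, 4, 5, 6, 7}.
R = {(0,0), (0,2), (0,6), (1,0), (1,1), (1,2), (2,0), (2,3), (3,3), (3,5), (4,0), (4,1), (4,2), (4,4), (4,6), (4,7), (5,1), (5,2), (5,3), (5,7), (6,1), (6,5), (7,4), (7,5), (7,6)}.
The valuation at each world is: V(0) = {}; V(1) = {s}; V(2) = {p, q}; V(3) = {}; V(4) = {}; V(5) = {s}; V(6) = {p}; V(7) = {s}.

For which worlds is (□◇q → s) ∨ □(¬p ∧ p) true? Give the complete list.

0, 1, 2, 3, 4, 5, 7

Let φ = (□◇q → s) ∨ □(¬p ∧ p). Evaluate φ at each world:
  0 (successors {0, 2, 6}): φ is true.
  1 (successors {0, 1, 2}): φ is true.
  2 (successors {0, 3}): φ is true.
  3 (successors {3, 5}): φ is true.
  4 (successors {0, 1, 2, 4, 6, 7}): φ is true.
  5 (successors {1, 2, 3, 7}): φ is true.
  6 (successors {1, 5}): φ is false.
  7 (successors {4, 5, 6}): φ is true.
For instance, at 5:
  At 5: □◇q → s is true, □(¬p ∧ p) is false, so (□◇q → s) ∨ □(¬p ∧ p) is true.
    At 5: □◇q is false, s is true, so □◇q → s is true.
      At 5: □◇q requires ◇q at every successor {1, 2, 3, 7}.
        ◇q fails at 2, so □◇q is false at 5.
    At 5: □(¬p ∧ p) requires ¬p ∧ p at every successor {1, 2, 3, 7}.
      ¬p ∧ p fails at 1, so □(¬p ∧ p) is false at 5.
Satisfying worlds: {0, 1, 2, 3, 4, 5, 7}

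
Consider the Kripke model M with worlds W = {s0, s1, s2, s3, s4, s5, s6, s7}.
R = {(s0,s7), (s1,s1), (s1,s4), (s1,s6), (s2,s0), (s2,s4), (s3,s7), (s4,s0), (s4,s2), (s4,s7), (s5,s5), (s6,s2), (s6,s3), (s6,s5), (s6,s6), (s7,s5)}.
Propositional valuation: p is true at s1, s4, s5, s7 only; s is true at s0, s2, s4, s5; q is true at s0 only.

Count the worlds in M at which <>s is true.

Let φ = <>s. Evaluate φ at each world:
  s0 (successors {s7}): φ is false.
  s1 (successors {s1, s4, s6}): φ is true.
  s2 (successors {s0, s4}): φ is true.
  s3 (successors {s7}): φ is false.
  s4 (successors {s0, s2, s7}): φ is true.
  s5 (successors {s5}): φ is true.
  s6 (successors {s2, s3, s5, s6}): φ is true.
  s7 (successors {s5}): φ is true.
For instance, at s6:
  At s6: <>s requires s at some successor in {s2, s3, s5, s6}.
    s holds at s2, so <>s is true at s6.
Satisfying worlds: {s1, s2, s4, s5, s6, s7}

6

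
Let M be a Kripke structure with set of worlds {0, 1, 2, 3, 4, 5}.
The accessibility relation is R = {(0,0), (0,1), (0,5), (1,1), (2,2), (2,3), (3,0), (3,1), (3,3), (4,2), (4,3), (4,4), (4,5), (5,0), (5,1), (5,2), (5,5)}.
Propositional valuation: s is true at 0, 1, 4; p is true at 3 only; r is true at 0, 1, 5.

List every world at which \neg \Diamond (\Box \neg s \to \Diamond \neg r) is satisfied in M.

Let φ = \neg \Diamond (\Box \neg s \to \Diamond \neg r). Evaluate φ at each world:
  0 (successors {0, 1, 5}): φ is false.
  1 (successors {1}): φ is false.
  2 (successors {2, 3}): φ is false.
  3 (successors {0, 1, 3}): φ is false.
  4 (successors {2, 3, 4, 5}): φ is false.
  5 (successors {0, 1, 2, 5}): φ is false.
For instance, at 1:
  At 1: \Diamond (\Box \neg s \to \Diamond \neg r) is true, so \neg \Diamond (\Box \neg s \to \Diamond \neg r) is false.
    At 1: \Diamond (\Box \neg s \to \Diamond \neg r) requires \Box \neg s \to \Diamond \neg r at some successor in {1}.
      \Box \neg s \to \Diamond \neg r holds at 1, so \Diamond (\Box \neg s \to \Diamond \neg r) is true at 1.
Satisfying worlds: none.

none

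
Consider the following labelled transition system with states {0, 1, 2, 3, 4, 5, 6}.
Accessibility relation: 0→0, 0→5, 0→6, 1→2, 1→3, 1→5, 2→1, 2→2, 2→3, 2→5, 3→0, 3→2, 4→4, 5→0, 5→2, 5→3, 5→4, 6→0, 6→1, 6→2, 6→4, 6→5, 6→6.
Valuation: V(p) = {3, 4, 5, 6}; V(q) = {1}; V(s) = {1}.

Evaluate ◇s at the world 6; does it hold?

Yes

At 6: ◇s requires s at some successor in {0, 1, 2, 4, 5, 6}.
  s holds at 1, so ◇s is true at 6.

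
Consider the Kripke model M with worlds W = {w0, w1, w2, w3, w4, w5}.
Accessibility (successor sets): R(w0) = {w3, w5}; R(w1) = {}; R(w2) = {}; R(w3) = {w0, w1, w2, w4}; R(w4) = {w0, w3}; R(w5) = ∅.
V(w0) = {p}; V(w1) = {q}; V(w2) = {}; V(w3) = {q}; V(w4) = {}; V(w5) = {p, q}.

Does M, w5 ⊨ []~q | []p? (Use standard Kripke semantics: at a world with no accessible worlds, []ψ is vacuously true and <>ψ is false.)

Recall that []ψ holds at a world iff ψ holds at every accessible world, and <>ψ holds iff ψ holds at some accessible world.
At w5: []~q is true, []p is true, so []~q | []p is true.
  At w5: no accessible worlds, so []~q holds vacuously.
  At w5: no accessible worlds, so []p holds vacuously.

Yes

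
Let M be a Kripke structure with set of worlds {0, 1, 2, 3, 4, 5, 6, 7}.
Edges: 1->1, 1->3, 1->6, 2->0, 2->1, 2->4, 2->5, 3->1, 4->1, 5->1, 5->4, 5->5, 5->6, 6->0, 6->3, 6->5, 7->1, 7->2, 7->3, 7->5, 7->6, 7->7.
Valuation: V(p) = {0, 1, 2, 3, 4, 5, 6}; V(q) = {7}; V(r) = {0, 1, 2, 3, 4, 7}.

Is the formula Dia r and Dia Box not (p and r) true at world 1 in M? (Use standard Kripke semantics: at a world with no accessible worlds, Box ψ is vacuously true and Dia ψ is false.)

At 1: Dia r is true, Dia Box not (p and r) is false, so Dia r and Dia Box not (p and r) is false.
  At 1: Dia r requires r at some successor in {1, 3, 6}.
    r holds at 1, so Dia r is true at 1.
  At 1: Dia Box not (p and r) requires Box not (p and r) at some successor in {1, 3, 6}.
    At 1: Box not (p and r) is false.
    At 3: Box not (p and r) is false.
    At 6: Box not (p and r) is false.
  So Dia Box not (p and r) is false at 1.

No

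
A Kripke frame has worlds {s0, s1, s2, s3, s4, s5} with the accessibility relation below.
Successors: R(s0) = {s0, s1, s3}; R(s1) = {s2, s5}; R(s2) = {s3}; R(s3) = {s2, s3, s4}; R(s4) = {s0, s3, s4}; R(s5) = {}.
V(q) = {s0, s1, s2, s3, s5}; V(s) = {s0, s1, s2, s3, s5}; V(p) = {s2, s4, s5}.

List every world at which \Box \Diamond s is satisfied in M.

Let φ = \Box \Diamond s. Evaluate φ at each world:
  s0 (successors {s0, s1, s3}): φ is true.
  s1 (successors {s2, s5}): φ is false.
  s2 (successors {s3}): φ is true.
  s3 (successors {s2, s3, s4}): φ is true.
  s4 (successors {s0, s3, s4}): φ is true.
  s5 (successors ∅): φ is true.
For instance, at s2:
  At s2: \Box \Diamond s requires \Diamond s at every successor {s3}.
      At s3: \Diamond s requires s at some successor in {s2, s3, s4}.
        s holds at s2, so \Diamond s is true at s3.
  So \Box \Diamond s is true at s2.
Satisfying worlds: {s0, s2, s3, s4, s5}

s0, s2, s3, s4, s5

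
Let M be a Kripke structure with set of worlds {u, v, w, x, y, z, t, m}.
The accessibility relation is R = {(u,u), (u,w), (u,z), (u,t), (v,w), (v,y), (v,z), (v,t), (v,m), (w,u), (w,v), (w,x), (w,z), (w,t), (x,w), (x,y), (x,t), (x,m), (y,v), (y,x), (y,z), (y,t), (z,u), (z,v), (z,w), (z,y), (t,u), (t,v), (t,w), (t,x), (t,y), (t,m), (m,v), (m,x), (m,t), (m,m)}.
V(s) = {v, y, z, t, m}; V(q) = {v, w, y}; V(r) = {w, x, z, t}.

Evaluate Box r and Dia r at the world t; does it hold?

No

At t: Box r is false, Dia r is true, so Box r and Dia r is false.
  At t: Box r requires r at every successor {u, v, w, x, y, m}.
    r fails at u, so Box r is false at t.
  At t: Dia r requires r at some successor in {u, v, w, x, y, m}.
    r holds at w, so Dia r is true at t.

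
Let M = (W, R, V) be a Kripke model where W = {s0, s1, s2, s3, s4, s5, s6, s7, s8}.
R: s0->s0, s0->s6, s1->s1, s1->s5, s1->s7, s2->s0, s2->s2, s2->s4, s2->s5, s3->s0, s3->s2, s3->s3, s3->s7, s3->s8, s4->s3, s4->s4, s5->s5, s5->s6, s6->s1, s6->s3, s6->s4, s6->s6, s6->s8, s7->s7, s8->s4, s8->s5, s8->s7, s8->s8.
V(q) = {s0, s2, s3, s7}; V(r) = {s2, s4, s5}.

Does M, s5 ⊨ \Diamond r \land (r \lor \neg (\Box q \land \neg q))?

Recall that \Box ψ holds at a world iff ψ holds at every accessible world, and \Diamond ψ holds iff ψ holds at some accessible world.
At s5: \Diamond r is true, r \lor \neg (\Box q \land \neg q) is true, so \Diamond r \land (r \lor \neg (\Box q \land \neg q)) is true.
  At s5: \Diamond r requires r at some successor in {s5, s6}.
    r holds at s5, so \Diamond r is true at s5.
  At s5: r is true, \neg (\Box q \land \neg q) is true, so r \lor \neg (\Box q \land \neg q) is true.
    At s5: \Box q \land \neg q is false, so \neg (\Box q \land \neg q) is true.
      At s5: \Box q is false, \neg q is true, so \Box q \land \neg q is false.

Yes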